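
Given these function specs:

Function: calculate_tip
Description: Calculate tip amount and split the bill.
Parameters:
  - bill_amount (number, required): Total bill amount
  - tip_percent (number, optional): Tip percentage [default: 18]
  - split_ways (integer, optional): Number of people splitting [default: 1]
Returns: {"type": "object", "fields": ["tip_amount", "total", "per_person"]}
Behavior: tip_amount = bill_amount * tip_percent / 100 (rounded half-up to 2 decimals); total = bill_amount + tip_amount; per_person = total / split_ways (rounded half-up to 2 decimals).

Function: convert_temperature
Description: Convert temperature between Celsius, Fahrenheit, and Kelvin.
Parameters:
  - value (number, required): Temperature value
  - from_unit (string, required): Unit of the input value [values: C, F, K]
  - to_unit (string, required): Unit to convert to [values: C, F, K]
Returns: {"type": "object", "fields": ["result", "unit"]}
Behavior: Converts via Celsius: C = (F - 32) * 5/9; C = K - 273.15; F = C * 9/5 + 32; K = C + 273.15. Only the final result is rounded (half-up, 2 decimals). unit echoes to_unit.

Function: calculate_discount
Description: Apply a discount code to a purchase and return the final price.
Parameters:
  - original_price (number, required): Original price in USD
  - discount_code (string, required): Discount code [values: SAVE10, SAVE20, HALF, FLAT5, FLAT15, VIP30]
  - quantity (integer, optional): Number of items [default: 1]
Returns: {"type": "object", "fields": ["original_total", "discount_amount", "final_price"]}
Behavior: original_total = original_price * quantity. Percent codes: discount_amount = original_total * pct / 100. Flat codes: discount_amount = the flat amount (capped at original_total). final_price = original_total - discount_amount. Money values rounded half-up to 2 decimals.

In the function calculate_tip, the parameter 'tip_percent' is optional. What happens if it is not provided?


The calculate_tip spec declares:
  - tip_percent (number, optional): Tip percentage [default: 18]
It defaults to 18


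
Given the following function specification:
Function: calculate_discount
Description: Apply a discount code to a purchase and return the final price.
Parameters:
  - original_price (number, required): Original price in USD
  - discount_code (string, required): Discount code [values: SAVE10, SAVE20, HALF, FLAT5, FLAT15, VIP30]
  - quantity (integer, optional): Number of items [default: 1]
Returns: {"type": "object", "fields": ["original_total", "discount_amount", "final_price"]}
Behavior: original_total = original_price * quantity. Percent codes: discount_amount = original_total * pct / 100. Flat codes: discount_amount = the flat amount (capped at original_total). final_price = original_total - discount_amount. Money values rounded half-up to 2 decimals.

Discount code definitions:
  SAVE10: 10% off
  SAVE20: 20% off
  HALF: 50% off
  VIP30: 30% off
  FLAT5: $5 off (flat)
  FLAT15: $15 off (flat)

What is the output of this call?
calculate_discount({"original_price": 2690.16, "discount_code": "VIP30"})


Defaults applied: quantity=1
original_total = 2690.16 * 1 = 2690.16
VIP30 = 30% off: discount_amount = 2690.16 * 30/100 = 807.048 -> 807.05
final_price = 2690.16 - 807.05 = 1883.11
Output:
{"original_total": 2690.16, "discount_amount": 807.05, "final_price": 1883.11}


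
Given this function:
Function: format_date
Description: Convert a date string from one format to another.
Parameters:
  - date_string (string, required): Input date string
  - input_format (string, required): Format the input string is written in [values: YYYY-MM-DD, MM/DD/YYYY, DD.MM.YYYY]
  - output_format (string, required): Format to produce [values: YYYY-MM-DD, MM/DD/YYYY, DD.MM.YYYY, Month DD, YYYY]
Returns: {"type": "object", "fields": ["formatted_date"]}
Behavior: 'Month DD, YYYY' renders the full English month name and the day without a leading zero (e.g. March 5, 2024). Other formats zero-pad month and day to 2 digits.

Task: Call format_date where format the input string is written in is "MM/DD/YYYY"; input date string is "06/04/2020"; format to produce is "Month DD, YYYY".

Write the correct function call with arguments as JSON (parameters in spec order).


Mapping each described value to its parameter name:
  'Format the input string is written in' -> input_format = "MM/DD/YYYY"
  'Input date string' -> date_string = "06/04/2020"
  'Format to produce' -> output_format = "Month DD, YYYY"
format_date({"date_string": "06/04/2020", "input_format": "MM/DD/YYYY", "output_format": "Month DD, YYYY"})


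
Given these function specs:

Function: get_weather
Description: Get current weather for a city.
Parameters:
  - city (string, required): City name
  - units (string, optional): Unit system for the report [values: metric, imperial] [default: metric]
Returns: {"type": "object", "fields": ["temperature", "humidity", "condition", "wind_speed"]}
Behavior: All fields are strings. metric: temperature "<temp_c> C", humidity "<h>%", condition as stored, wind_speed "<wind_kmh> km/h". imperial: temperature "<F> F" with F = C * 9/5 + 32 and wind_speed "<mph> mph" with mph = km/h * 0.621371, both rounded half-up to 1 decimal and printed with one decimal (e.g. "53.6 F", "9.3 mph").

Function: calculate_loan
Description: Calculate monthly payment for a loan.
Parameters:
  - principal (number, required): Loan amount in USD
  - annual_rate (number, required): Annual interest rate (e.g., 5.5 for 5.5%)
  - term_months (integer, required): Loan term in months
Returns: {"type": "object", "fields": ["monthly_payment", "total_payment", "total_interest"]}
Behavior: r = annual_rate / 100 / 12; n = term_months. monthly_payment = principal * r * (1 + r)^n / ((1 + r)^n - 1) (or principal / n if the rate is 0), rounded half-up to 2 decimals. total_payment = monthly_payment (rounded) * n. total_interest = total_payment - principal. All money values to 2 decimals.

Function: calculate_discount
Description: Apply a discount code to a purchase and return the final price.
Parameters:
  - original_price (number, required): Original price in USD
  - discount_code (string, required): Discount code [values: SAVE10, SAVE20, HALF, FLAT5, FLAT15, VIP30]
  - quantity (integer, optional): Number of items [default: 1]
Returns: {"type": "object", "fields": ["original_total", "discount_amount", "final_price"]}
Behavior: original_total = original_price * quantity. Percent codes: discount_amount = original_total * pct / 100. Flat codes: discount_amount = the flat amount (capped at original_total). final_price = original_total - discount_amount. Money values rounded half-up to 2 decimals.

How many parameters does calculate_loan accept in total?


Parameters of calculate_loan: principal (required), annual_rate (required), term_months (required)
Total:
3


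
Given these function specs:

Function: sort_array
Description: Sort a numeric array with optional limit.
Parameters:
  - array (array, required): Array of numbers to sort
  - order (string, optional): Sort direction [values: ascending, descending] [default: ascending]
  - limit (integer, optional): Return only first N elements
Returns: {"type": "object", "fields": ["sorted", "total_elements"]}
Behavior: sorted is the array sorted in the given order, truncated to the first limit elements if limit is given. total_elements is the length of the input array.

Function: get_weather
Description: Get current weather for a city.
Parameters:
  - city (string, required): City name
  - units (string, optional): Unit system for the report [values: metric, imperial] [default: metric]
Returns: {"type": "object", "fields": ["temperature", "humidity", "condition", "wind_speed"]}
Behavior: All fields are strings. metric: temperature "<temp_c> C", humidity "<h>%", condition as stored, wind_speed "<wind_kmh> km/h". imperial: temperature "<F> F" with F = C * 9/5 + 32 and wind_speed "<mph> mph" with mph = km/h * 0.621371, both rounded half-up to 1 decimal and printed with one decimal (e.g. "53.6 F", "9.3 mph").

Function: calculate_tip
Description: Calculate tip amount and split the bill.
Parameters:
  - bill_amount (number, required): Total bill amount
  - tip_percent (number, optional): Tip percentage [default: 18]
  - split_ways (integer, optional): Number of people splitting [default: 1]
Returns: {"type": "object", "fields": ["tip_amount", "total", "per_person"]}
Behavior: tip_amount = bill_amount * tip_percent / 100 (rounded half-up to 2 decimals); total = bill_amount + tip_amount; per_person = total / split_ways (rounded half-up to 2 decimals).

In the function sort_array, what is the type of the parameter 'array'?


The sort_array spec declares:
  - array (array, required): Array of numbers to sort
Type:
array


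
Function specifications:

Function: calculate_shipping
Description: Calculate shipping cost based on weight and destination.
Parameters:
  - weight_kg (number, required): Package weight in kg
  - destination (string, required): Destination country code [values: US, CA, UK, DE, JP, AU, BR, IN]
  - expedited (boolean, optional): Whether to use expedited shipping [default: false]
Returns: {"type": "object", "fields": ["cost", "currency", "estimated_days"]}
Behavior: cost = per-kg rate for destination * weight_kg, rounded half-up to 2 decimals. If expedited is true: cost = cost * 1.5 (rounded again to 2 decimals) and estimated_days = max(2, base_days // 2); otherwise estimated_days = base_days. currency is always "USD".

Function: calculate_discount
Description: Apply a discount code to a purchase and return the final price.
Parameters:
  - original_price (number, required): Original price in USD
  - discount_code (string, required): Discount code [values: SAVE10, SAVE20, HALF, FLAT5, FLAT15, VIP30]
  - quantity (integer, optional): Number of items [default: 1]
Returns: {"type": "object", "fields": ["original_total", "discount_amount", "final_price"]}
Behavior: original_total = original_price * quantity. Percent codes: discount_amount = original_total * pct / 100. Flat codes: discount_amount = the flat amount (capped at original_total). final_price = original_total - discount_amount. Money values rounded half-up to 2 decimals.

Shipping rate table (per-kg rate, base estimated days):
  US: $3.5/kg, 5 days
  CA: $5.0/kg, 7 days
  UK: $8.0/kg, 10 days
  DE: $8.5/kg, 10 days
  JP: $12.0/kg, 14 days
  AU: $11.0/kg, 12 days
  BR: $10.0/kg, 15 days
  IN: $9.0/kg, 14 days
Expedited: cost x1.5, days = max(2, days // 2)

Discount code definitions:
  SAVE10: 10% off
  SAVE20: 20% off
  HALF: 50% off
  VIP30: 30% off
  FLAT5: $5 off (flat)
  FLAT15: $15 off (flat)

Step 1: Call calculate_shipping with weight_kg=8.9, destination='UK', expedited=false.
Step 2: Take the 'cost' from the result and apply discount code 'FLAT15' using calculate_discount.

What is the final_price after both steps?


Step 1: calculate_shipping(weight_kg=8.9, destination=UK, expedited=false)
  Rate for UK: $8.0/kg, base 10 days
  cost = 8.0 * 8.9 = 71.2 -> 71.20
  expedited not set/false: estimated_days = 10
  -> cost = 71.20 USD
Step 2: calculate_discount(original_price=71.2, discount_code=FLAT15, quantity=1)
  original_total = 71.2 * 1 = 71.20
  FLAT15 = $15 flat: discount_amount = min(15.00, 71.20) = 15.00
  final_price = 71.20 - 15.00 = 56.20
  -> final_price = 56.20
$56.20


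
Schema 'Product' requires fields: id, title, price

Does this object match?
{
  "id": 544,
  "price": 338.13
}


Checking required fields...
Missing: title
Invalid - missing required field 'title'


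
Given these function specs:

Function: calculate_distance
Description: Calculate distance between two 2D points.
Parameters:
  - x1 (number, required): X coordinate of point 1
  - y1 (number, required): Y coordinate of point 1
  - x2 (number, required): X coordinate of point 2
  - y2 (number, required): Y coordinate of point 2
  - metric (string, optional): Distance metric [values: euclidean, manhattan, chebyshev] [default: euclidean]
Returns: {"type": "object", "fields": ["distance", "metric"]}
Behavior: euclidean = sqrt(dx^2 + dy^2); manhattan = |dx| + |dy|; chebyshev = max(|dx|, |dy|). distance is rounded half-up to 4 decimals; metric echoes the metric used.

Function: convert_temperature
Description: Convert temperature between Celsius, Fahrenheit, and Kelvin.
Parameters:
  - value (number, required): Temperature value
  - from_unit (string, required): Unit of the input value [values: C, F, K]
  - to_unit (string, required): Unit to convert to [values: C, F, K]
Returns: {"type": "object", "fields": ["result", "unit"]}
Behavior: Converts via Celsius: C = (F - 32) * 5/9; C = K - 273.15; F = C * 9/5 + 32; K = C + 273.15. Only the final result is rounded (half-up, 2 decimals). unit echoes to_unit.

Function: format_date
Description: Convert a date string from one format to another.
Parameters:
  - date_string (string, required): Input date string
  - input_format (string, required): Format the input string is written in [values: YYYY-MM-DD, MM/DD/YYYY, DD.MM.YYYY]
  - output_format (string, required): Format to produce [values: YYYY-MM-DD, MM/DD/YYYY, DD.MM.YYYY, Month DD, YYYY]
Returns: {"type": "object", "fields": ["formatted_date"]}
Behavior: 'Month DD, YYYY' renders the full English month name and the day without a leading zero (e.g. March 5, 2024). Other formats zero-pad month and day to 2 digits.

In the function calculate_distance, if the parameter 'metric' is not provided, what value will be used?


The calculate_distance spec declares:
  - metric (string, optional): Distance metric [values: euclidean, manhattan, chebyshev] [default: euclidean]
Default:
euclidean


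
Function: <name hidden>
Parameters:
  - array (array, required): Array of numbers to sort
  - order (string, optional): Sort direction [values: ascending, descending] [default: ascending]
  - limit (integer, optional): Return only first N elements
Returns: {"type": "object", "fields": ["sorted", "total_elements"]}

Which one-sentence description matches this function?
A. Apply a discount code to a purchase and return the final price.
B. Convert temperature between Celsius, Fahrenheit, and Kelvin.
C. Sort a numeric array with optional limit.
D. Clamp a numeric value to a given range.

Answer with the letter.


Parameters array, order, limit and return ["sorted", "total_elements"] fit: Sort a numeric array with optional limit.
C


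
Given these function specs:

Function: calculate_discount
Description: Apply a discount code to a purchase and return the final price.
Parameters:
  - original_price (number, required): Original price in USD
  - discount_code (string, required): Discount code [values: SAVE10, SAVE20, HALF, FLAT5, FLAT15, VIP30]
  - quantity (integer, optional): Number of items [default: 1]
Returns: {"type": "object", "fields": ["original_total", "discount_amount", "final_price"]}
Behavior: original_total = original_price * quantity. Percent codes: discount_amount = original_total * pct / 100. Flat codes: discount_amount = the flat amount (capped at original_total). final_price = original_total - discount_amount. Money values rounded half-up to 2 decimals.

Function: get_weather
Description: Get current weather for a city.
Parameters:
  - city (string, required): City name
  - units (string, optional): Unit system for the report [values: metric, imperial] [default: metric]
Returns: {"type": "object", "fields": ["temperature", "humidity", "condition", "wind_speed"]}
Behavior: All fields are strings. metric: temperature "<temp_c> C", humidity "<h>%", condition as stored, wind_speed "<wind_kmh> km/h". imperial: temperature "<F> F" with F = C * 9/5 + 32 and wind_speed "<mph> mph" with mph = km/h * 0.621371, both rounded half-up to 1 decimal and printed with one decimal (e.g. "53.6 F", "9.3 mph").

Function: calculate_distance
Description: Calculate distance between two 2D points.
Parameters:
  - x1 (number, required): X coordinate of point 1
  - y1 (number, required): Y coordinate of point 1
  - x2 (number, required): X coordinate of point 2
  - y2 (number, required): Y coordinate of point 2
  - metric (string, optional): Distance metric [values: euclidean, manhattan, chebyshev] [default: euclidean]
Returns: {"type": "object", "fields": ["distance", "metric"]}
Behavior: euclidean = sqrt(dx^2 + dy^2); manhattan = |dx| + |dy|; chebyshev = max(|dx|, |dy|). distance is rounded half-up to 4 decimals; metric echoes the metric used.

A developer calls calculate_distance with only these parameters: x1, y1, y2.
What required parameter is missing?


Required parameters: x1, y1, x2, y2
Provided: x1, y1, y2
Missing: x2
x2


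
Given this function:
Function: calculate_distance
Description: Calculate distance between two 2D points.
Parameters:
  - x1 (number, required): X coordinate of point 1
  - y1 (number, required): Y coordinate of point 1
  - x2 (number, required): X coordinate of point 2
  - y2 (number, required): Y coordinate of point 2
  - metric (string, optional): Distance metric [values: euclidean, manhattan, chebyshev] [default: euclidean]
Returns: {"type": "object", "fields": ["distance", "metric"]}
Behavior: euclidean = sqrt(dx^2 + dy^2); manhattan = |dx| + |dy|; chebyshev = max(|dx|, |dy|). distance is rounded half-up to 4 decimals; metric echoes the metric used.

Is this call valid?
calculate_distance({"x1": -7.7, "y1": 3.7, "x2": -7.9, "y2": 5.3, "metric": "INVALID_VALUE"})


Checking parameter values...
Parameter 'metric' has value 'INVALID_VALUE' not in allowed: euclidean, manhattan, chebyshev
Invalid - 'metric' must be one of euclidean, manhattan, chebyshev


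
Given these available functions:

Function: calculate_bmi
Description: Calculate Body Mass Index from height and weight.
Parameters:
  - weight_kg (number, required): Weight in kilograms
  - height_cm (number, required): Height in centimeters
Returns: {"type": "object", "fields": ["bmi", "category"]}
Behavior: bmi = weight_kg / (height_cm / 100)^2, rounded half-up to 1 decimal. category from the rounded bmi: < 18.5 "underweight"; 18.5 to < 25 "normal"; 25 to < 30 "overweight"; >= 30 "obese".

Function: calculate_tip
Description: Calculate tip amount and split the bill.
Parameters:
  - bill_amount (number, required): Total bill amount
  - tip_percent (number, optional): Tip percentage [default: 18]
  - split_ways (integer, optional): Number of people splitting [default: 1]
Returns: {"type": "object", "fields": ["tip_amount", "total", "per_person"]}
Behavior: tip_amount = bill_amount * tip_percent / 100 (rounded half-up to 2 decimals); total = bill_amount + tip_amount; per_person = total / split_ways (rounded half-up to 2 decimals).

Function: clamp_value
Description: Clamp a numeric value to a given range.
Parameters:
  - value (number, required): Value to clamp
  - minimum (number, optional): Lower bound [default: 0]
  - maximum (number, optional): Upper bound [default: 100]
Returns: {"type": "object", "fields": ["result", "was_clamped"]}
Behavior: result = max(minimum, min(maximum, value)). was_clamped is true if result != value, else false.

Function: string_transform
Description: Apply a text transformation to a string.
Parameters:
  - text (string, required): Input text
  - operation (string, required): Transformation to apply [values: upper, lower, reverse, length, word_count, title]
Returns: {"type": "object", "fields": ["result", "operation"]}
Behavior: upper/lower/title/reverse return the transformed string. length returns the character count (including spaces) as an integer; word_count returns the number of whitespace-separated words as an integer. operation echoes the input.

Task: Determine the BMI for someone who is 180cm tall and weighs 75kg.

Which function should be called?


The task needs a function whose description is: Calculate Body Mass Index from height and weight.
calculate_bmi


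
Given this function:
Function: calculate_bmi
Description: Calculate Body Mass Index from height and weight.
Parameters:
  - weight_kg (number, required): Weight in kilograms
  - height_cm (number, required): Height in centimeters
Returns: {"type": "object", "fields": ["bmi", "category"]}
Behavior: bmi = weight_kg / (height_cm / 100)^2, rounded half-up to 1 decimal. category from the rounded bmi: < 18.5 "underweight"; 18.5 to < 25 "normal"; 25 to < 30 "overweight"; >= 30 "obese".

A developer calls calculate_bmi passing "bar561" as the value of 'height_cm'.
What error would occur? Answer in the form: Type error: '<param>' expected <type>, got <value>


Spec: 'height_cm' is declared as number; "bar561" is a string.
Type error: 'height_cm' expected number, got "bar561"


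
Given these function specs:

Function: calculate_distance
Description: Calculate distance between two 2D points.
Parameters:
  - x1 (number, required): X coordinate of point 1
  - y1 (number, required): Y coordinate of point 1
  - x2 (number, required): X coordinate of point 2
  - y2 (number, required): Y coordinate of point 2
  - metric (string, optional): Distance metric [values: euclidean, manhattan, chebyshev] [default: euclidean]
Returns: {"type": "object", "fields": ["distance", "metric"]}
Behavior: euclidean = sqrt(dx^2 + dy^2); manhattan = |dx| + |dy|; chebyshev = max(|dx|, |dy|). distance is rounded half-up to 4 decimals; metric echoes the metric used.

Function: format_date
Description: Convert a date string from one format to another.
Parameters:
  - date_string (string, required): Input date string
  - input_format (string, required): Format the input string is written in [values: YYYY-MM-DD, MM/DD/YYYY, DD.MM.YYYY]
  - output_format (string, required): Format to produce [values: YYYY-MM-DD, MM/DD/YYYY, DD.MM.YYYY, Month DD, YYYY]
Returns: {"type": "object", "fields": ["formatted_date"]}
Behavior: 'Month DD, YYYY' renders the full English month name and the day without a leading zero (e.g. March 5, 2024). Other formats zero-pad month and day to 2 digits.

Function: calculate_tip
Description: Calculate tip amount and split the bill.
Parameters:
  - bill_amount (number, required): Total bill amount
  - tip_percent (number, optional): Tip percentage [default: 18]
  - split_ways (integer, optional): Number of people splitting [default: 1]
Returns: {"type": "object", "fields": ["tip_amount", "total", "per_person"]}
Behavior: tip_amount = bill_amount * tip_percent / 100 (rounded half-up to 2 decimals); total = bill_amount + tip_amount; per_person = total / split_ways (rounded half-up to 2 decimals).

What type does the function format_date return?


The format_date spec declares Returns: {"type": "object", "fields": ["formatted_date"]}
Type:
object


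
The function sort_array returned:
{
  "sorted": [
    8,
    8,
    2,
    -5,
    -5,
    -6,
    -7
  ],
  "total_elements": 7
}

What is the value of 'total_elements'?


7


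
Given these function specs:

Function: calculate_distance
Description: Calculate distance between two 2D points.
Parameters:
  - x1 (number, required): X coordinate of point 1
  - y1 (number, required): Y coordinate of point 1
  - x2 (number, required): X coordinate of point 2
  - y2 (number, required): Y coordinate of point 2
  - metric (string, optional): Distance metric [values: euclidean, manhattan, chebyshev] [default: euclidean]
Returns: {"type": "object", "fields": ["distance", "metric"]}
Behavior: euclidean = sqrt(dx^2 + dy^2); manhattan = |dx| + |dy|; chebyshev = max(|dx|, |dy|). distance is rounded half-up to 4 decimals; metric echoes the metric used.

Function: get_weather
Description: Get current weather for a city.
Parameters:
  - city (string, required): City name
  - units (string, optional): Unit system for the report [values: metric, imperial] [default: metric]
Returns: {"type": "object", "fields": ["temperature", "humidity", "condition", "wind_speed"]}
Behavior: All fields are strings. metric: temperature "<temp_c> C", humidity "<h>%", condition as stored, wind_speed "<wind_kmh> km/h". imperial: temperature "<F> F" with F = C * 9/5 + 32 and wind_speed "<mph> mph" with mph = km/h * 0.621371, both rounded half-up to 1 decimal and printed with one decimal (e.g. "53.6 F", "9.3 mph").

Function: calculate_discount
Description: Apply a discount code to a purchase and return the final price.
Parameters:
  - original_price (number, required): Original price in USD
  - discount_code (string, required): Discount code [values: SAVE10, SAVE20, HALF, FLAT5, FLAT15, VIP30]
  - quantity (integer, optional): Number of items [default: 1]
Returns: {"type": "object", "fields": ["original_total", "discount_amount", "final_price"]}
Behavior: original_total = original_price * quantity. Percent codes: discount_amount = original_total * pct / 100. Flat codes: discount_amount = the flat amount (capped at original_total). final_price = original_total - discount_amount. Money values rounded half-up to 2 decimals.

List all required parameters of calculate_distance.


Parameters of calculate_distance and their required/optional flag:
  x1: required
  y1: required
  x2: required
  y2: required
  metric: optional
x1, x2, y1, y2


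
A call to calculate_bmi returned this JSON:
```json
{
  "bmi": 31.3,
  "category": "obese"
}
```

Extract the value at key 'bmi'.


31.3


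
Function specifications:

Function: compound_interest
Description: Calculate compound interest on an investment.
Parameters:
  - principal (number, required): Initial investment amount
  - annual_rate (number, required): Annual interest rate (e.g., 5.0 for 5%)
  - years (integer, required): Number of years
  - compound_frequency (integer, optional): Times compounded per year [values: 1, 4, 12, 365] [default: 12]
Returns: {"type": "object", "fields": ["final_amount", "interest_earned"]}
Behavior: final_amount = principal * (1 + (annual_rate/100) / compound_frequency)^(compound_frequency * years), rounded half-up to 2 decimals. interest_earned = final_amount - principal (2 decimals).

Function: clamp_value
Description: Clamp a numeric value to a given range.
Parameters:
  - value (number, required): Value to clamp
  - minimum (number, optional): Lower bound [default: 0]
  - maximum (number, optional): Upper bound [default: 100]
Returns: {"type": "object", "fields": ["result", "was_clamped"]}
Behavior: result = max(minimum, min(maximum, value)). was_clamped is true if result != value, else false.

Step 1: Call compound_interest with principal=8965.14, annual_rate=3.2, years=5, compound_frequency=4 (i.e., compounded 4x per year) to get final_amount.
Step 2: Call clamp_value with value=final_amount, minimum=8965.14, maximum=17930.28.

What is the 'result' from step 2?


Step 1: compound_interest
  rate per period = 3.2/100/4 = 0.008 (keep full precision); periods = 4 * 5 = 20
  (1 + 0.008)^20 = 1.17276404
  final_amount = 8965.14 * 1.17276404 = 10513.993837 -> 10513.99
  interest_earned = 10513.99 - 8965.14 = 1548.85
  -> final_amount = 10513.99
Step 2: clamp_value(value=10513.99, minimum=8965.14, maximum=17930.28)
  result = max(8965.14, min(17930.28, 10513.99)) = max(8965.14, 10513.99) = 10513.99
  was_clamped = (10513.99 != 10513.99) = false
  -> result = 10513.99
10513.99


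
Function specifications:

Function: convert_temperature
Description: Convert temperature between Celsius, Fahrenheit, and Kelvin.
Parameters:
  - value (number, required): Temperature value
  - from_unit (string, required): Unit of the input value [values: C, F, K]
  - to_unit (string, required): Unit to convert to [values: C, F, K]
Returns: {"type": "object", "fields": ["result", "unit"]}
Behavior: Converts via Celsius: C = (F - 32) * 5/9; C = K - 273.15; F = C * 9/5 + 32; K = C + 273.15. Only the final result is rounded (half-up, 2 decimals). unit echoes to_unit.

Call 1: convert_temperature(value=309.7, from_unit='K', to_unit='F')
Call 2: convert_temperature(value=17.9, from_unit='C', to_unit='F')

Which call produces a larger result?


Call 1:
  To C: 309.7 - 273.15 = 36.55
  To F: 36.55 * 9/5 + 32 = 97.79
  Round to 2 decimals: 97.79
  -> 97.79 F
Call 2:
  Input already in C: 17.9
  To F: 17.9 * 9/5 + 32 = 64.22
  Round to 2 decimals: 64.22
  -> 64.22 F
Call 1 (97.79 F)


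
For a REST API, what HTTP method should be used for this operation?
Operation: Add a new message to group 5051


GET = read, POST = create, PUT = update/replace, DELETE = remove
This operation is a create.
POST


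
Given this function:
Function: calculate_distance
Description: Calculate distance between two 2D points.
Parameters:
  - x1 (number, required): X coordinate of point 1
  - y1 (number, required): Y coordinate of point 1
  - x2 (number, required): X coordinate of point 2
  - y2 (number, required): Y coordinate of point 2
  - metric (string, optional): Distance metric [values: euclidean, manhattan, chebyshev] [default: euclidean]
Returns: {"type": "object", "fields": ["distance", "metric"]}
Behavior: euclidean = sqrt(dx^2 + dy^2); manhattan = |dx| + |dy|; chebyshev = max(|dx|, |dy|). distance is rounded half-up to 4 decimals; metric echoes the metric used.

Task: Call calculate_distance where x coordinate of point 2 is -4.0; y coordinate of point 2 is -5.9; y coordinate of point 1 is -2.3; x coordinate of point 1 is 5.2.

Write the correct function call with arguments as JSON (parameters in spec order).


Mapping each described value to its parameter name:
  'X coordinate of point 2' -> x2 = -4.0
  'Y coordinate of point 2' -> y2 = -5.9
  'Y coordinate of point 1' -> y1 = -2.3
  'X coordinate of point 1' -> x1 = 5.2
calculate_distance({"x1": 5.2, "y1": -2.3, "x2": -4.0, "y2": -5.9})


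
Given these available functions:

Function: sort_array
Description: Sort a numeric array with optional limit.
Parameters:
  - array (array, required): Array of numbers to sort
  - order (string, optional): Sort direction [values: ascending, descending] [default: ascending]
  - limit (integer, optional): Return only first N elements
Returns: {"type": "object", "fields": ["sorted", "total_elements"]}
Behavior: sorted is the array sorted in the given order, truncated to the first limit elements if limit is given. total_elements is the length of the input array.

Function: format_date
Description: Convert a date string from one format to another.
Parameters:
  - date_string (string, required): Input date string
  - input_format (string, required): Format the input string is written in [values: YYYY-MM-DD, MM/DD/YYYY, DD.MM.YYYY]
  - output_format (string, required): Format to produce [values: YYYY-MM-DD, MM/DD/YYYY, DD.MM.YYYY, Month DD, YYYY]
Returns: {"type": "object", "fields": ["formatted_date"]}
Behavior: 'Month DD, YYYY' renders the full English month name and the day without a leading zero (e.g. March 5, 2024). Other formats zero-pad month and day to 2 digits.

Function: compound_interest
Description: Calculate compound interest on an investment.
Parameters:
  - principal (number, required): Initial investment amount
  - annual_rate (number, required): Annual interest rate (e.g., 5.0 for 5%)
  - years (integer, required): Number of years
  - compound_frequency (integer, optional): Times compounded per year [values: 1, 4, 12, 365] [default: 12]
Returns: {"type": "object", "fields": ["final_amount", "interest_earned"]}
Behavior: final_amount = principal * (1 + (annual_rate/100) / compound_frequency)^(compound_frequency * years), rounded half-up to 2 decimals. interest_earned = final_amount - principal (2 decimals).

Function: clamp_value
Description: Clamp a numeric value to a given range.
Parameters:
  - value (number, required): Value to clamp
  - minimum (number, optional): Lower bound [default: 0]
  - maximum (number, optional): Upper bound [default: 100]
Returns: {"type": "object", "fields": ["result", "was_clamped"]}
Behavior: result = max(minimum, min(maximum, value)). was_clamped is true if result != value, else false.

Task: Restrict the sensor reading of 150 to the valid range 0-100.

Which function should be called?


The task needs a function whose description is: Clamp a numeric value to a given range.
clamp_value


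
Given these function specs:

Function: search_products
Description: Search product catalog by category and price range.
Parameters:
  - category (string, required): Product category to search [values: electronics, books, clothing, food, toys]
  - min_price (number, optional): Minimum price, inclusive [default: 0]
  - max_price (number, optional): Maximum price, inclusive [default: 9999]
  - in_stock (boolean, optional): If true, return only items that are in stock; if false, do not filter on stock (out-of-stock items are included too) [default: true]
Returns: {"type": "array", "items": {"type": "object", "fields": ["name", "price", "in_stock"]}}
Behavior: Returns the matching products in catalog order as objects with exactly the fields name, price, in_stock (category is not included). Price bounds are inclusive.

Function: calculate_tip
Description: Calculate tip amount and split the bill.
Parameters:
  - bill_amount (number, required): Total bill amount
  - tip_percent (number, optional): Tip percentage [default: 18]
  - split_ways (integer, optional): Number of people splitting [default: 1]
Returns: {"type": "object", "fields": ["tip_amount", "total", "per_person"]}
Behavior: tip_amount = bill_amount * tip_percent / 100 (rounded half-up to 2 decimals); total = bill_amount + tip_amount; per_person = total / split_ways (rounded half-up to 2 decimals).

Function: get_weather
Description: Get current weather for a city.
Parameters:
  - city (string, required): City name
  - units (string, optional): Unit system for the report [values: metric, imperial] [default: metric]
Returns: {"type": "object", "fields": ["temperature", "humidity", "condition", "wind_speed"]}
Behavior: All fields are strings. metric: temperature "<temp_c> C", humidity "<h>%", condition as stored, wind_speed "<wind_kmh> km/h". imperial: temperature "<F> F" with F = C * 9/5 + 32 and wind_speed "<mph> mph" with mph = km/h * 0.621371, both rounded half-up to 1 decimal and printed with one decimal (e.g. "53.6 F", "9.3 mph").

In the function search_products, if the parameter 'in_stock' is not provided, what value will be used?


The search_products spec declares:
  - in_stock (boolean, optional): If true, return only items that are in stock; if false, do not filter on stock (out-of-stock items are included too) [default: true]
Default:
true


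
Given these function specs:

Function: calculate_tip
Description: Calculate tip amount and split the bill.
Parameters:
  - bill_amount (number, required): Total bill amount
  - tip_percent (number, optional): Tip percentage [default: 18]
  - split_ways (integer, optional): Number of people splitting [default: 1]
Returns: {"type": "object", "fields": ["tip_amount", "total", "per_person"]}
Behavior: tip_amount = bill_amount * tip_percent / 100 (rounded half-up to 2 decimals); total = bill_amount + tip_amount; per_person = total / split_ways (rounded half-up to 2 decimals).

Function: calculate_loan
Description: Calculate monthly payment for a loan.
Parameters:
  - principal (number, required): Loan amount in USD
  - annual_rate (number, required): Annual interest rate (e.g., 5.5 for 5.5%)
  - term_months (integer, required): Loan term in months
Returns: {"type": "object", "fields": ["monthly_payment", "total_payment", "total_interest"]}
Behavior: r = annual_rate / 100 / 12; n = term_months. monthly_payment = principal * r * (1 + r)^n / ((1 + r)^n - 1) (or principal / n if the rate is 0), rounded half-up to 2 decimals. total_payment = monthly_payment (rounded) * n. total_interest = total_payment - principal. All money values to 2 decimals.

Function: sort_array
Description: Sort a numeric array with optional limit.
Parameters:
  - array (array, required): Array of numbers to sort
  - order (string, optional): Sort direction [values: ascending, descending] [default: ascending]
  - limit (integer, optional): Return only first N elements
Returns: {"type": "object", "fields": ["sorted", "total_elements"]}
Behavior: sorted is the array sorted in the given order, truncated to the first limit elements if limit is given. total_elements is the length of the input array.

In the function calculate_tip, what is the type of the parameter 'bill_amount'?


The calculate_tip spec declares:
  - bill_amount (number, required): Total bill amount
Type:
number


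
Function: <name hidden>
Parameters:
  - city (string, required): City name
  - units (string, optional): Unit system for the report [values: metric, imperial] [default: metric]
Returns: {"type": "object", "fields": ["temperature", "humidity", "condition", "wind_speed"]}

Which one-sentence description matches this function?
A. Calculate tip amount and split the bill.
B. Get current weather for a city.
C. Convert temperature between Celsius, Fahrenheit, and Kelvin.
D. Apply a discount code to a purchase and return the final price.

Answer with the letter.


Parameters city, units and return ["temperature", "humidity", "condition", "wind_speed"] fit: Get current weather for a city.
B


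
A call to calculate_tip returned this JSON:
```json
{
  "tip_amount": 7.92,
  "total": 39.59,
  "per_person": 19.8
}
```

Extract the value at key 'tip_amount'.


7.92


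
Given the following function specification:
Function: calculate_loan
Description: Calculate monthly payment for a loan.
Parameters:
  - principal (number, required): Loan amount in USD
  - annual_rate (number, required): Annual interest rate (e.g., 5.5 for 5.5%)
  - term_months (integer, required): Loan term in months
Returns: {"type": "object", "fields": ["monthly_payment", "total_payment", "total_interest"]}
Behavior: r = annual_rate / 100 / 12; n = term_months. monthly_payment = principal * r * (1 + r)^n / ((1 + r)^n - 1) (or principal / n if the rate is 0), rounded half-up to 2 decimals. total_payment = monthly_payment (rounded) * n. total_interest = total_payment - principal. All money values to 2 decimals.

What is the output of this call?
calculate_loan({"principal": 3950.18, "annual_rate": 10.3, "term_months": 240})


r = 10.3 / 100 / 12 = 0.008583333333 (keep full precision)
(1 + r)^240 = 7.77730154
monthly_payment = 3950.18 * 0.008583333333 * 7.77730154 / (7.77730154 - 1) = 38.908545 -> 38.91
total_payment = 38.91 * 240 = 9338.40
total_interest = 9338.40 - 3950.18 = 5388.22
Output:
{"monthly_payment": 38.91, "total_payment": 9338.4, "total_interest": 5388.22}


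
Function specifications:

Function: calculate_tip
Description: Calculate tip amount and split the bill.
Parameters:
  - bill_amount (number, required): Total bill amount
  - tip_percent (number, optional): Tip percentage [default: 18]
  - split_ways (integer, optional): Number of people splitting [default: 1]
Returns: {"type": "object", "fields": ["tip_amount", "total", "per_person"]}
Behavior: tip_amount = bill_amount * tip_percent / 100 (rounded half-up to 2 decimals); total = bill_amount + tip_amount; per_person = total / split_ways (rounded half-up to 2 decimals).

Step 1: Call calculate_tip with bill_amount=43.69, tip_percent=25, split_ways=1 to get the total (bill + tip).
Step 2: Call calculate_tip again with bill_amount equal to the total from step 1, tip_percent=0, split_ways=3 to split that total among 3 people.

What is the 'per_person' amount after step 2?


Step 1: calculate_tip(bill_amount=43.69, tip_percent=25, split_ways=1)
  tip_amount = 43.69 * 25/100 = 10.9225 -> 10.92
  total = 43.69 + 10.92 = 54.61
  per_person = 54.61 / 1 = 54.61 -> 54.61
  -> total = 54.61
Step 2: calculate_tip(bill_amount=54.61, tip_percent=0, split_ways=3)
  tip_amount = 54.61 * 0/100 = 0 -> 0.00
  total = 54.61 + 0.00 = 54.61
  per_person = 54.61 / 3 = 18.203333 -> 18.20
  -> per_person = 18.20
$18.20


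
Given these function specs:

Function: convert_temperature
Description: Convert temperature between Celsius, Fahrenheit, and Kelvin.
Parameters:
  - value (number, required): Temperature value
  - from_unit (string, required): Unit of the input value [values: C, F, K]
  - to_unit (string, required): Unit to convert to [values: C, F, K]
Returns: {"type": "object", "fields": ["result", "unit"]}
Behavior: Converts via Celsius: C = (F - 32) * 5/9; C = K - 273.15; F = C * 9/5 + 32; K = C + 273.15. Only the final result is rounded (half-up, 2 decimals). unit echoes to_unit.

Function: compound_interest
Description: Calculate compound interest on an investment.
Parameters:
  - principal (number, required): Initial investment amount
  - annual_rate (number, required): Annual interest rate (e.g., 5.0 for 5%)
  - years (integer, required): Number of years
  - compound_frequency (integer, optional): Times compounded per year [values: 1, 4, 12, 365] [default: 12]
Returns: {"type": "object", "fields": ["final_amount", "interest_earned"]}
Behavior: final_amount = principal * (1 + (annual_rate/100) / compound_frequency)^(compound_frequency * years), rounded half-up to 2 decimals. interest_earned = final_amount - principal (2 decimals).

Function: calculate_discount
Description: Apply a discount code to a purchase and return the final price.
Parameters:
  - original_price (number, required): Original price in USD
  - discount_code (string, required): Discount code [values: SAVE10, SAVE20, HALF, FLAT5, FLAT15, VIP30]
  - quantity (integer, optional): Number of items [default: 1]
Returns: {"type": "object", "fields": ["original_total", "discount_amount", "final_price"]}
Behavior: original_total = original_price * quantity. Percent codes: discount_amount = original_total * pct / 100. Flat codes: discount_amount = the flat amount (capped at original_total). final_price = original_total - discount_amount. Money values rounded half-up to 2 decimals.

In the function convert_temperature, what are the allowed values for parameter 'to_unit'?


The convert_temperature spec declares:
  - to_unit (string, required): Unit to convert to [values: C, F, K]
Allowed values:
C, F, K
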